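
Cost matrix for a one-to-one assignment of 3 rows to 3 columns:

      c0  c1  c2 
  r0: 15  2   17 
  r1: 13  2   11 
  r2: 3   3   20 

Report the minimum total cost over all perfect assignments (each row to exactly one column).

optimal assignment: row0→col1 (cost 2), row1→col2 (cost 11), row2→col0 (cost 3)
total = 2 + 11 + 3 = 16

Minimum assignment cost: 16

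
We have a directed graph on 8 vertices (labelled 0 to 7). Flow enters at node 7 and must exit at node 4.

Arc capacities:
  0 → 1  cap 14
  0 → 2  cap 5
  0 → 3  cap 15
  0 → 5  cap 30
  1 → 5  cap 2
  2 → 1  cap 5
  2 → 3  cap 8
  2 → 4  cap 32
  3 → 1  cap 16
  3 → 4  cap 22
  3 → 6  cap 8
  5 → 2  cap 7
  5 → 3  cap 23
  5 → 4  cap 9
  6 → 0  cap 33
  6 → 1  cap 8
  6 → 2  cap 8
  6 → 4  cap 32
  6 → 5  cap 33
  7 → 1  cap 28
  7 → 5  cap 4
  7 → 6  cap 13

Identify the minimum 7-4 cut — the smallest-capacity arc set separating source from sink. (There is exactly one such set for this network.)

Min-cut arcs: {(1,5), (7,5), (7,6)} (total capacity 19)

augment #1: 7→5→4 push 4
augment #2: 7→6→4 push 13
augment #3: 7→1→5→4 push 2
max flow = 19; residual-reachable set from 7 gives S-side
cut edges (S→T): {(1,5), (7,5), (7,6)} total cap 19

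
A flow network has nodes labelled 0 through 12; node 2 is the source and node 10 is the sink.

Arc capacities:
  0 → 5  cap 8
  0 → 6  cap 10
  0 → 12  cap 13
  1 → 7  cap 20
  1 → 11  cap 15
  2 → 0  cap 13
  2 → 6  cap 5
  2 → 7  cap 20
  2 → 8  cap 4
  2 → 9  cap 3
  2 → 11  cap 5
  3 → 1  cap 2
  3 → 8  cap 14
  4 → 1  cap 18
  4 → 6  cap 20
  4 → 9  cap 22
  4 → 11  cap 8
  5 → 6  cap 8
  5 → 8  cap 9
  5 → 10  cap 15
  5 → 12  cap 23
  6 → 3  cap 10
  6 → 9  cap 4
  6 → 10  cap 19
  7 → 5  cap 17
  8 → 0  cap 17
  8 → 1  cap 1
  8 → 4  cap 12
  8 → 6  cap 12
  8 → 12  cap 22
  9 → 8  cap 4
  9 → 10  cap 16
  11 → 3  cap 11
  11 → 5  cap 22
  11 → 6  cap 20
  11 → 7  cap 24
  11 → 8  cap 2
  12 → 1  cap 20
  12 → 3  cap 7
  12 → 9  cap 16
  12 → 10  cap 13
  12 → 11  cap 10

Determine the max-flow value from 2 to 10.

Maximum flow value: 47

augment #1: 2→6→10 bottleneck 5, total now 5
augment #2: 2→9→10 bottleneck 3, total now 8
augment #3: 2→0→5→10 bottleneck 8, total now 16
augment #4: 2→0→6→10 bottleneck 5, total now 21
augment #5: 2→7→5→10 bottleneck 7, total now 28
augment #6: 2→8→6→10 bottleneck 4, total now 32
augment #7: 2→11→6→10 bottleneck 5, total now 37
augment #8: 2→7→5→12→10 bottleneck 10, total now 47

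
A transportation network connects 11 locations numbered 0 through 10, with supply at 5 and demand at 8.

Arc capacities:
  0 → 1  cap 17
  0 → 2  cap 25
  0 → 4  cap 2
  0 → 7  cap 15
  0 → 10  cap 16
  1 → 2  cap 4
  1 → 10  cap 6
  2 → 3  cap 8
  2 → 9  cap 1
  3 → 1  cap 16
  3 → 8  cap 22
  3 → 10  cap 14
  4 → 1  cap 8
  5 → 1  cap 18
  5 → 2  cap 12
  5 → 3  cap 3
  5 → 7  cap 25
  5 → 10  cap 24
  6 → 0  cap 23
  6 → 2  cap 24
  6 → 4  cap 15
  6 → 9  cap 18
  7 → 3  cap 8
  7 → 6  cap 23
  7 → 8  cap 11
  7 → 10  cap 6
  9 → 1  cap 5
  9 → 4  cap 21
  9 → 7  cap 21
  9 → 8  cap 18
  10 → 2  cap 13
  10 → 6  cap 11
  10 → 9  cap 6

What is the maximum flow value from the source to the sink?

Maximum flow value: 48

augment #1: 5→3→8 bottleneck 3, total now 3
augment #2: 5→7→8 bottleneck 11, total now 14
augment #3: 5→2→3→8 bottleneck 8, total now 22
augment #4: 5→2→9→8 bottleneck 1, total now 23
augment #5: 5→7→3→8 bottleneck 8, total now 31
augment #6: 5→10→9→8 bottleneck 6, total now 37
augment #7: 5→7→6→9→8 bottleneck 6, total now 43
augment #8: 5→10→6→9→8 bottleneck 5, total now 48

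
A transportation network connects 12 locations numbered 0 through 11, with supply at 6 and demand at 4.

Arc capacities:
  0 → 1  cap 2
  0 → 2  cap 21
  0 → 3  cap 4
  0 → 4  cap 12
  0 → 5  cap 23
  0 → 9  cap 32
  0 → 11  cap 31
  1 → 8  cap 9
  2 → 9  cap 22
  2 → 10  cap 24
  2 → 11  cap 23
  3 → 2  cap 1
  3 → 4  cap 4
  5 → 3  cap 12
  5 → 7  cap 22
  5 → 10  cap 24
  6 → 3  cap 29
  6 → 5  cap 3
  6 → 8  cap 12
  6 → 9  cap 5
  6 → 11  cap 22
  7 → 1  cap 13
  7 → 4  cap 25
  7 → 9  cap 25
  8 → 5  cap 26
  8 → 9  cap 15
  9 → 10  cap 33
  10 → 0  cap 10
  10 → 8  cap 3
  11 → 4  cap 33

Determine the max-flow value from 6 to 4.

Maximum flow value: 47

augment #1: 6→3→4 bottleneck 4, total now 4
augment #2: 6→11→4 bottleneck 22, total now 26
augment #3: 6→5→7→4 bottleneck 3, total now 29
augment #4: 6→3→2→11→4 bottleneck 1, total now 30
augment #5: 6→8→5→7→4 bottleneck 12, total now 42
augment #6: 6→9→10→0→4 bottleneck 5, total now 47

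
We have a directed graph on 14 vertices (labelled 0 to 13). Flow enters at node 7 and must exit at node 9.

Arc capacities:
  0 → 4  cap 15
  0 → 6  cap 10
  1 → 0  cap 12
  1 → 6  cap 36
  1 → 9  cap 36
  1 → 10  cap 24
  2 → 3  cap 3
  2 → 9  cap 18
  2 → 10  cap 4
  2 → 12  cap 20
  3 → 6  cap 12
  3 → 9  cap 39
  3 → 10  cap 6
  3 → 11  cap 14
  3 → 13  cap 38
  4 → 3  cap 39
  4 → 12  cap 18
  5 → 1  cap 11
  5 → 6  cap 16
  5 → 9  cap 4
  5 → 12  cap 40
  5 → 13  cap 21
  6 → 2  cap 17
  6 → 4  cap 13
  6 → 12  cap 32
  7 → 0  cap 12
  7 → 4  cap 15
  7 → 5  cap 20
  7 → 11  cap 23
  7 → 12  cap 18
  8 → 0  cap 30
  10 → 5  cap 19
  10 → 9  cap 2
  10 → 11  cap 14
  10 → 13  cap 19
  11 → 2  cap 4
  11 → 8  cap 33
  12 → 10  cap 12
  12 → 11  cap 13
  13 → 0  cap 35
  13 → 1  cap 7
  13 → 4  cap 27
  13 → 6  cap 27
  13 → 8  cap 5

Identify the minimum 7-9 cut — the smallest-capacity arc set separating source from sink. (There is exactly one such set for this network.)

Min-cut arcs: {(0,4), (0,6), (7,4), (7,5), (11,2), (12,10)} (total capacity 76)

augment #1: 7→5→9 push 4
augment #2: 7→4→3→9 push 15
augment #3: 7→5→1→9 push 11
augment #4: 7→11→2→9 push 4
augment #5: 7→12→10→9 push 2
augment #6: 7→0→4→3→9 push 12
augment #7: 7→5→6→2→9 push 5
augment #8: 7→12→10→13→1→9 push 7
augment #9: 7→11→8→0→4→3→9 push 3
augment #10: 7→11→8→0→6→2→9 push 9
augment #11: 7→12→10→13→4→3→9 push 3
augment #12: 7→11→8→0→6→2→3→9 push 1
max flow = 76; residual-reachable set from 7 gives S-side
cut edges (S→T): {(0,4), (0,6), (7,4), (7,5), (11,2), (12,10)} total cap 76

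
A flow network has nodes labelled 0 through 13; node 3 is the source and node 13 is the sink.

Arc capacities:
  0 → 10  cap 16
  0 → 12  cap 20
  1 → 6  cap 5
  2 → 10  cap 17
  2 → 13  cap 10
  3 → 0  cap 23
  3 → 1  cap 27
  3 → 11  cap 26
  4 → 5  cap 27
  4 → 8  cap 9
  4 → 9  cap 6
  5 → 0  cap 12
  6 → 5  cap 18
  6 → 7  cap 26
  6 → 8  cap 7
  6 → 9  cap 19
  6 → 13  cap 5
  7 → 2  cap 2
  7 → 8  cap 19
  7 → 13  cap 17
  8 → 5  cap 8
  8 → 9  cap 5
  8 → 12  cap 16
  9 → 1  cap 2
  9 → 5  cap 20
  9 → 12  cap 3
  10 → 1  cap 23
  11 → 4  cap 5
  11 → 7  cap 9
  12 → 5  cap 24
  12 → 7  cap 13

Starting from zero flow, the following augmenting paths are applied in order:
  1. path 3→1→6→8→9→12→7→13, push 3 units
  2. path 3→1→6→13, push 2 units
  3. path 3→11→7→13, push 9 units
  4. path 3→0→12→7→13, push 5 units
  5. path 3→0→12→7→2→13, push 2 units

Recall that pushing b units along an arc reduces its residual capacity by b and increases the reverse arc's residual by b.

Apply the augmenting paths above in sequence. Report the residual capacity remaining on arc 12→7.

after path 1 (3→1→6→8→9→12→7→13, push 3): res(12,7)=10
after path 2 (3→1→6→13, push 2): res(12,7)=10
after path 3 (3→11→7→13, push 9): res(12,7)=10
after path 4 (3→0→12→7→13, push 5): res(12,7)=5
after path 5 (3→0→12→7→2→13, push 2): res(12,7)=3

Residual capacity of (12,7): 3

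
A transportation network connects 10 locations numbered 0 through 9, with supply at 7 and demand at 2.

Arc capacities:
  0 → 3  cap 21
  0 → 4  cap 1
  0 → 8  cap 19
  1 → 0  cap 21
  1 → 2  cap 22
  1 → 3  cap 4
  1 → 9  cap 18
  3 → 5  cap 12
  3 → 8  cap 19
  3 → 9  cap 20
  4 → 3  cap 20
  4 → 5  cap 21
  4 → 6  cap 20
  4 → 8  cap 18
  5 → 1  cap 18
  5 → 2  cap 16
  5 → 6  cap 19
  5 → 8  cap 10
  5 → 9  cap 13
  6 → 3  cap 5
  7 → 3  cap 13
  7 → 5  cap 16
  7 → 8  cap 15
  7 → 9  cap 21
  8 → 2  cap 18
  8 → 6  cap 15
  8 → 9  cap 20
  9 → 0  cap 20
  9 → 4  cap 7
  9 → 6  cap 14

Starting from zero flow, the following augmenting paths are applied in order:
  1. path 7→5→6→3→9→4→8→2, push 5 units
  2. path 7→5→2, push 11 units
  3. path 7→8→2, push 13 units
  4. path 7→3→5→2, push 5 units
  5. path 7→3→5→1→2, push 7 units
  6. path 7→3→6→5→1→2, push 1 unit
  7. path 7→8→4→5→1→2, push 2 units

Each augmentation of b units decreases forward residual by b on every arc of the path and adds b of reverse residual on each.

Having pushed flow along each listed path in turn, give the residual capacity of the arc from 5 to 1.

Residual capacity of (5,1): 8

after path 1 (7→5→6→3→9→4→8→2, push 5): res(5,1)=18
after path 2 (7→5→2, push 11): res(5,1)=18
after path 3 (7→8→2, push 13): res(5,1)=18
after path 4 (7→3→5→2, push 5): res(5,1)=18
after path 5 (7→3→5→1→2, push 7): res(5,1)=11
after path 6 (7→3→6→5→1→2, push 1): res(5,1)=10
after path 7 (7→8→4→5→1→2, push 2): res(5,1)=8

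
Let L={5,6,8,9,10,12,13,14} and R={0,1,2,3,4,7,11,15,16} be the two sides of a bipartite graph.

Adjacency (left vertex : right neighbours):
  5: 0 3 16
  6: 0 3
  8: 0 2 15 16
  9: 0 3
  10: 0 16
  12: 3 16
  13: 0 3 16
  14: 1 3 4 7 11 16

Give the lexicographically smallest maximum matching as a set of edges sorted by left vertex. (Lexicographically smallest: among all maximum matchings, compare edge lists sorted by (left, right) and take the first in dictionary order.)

|M| = 5 (so the lex-smallest maximum matching has 5 edges)
process left vertices in ascending order; for each, take the smallest-labelled available neighbour that still permits 5 edges overall, or leave it unmatched if none does
lex-smallest matching: {5-0, 6-3, 8-2, 10-16, 14-1}

Lex-smallest maximum matching: {(5,0), (6,3), (8,2), (10,16), (14,1)}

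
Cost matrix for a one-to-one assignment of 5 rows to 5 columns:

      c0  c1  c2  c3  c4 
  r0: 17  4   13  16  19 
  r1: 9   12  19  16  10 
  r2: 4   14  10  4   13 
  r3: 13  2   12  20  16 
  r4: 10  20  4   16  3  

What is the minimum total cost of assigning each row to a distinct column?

Minimum assignment cost: 31

optimal assignment: row0→col2 (cost 13), row1→col0 (cost 9), row2→col3 (cost 4), row3→col1 (cost 2), row4→col4 (cost 3)
total = 13 + 9 + 4 + 2 + 3 = 31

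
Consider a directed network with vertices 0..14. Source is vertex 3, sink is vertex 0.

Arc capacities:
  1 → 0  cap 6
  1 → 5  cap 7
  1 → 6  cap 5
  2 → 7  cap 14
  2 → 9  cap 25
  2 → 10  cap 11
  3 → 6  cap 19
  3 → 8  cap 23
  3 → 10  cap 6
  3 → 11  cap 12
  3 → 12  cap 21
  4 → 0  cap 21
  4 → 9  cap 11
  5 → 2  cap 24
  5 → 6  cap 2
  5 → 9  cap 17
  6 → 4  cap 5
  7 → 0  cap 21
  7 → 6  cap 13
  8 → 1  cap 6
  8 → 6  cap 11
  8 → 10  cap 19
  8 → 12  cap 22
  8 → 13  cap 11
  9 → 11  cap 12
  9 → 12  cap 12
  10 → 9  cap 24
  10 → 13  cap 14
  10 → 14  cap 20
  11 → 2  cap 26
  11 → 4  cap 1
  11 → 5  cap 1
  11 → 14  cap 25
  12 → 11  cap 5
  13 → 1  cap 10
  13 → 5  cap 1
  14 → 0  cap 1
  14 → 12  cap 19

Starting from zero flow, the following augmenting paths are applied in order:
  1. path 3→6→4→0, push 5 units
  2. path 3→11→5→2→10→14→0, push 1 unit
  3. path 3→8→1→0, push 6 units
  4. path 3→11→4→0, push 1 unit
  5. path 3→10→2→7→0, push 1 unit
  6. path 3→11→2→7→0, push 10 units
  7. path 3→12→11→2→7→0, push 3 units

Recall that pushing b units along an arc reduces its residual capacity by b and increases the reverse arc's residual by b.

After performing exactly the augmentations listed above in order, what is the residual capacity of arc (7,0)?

Residual capacity of (7,0): 7

after path 1 (3→6→4→0, push 5): res(7,0)=21
after path 2 (3→11→5→2→10→14→0, push 1): res(7,0)=21
after path 3 (3→8→1→0, push 6): res(7,0)=21
after path 4 (3→11→4→0, push 1): res(7,0)=21
after path 5 (3→10→2→7→0, push 1): res(7,0)=20
after path 6 (3→11→2→7→0, push 10): res(7,0)=10
after path 7 (3→12→11→2→7→0, push 3): res(7,0)=7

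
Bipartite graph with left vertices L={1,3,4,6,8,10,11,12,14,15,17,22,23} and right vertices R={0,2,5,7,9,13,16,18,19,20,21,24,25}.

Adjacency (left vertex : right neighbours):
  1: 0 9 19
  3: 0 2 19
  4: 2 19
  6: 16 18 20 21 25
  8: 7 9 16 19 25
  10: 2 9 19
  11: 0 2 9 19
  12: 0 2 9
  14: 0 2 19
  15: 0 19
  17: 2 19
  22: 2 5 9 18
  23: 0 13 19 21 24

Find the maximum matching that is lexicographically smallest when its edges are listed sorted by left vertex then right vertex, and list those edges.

|M| = 8 (so the lex-smallest maximum matching has 8 edges)
process left vertices in ascending order; for each, take the smallest-labelled available neighbour that still permits 8 edges overall, or leave it unmatched if none does
lex-smallest matching: {1-0, 3-2, 4-19, 6-16, 8-7, 10-9, 22-5, 23-13}

Lex-smallest maximum matching: {(1,0), (3,2), (4,19), (6,16), (8,7), (10,9), (22,5), (23,13)}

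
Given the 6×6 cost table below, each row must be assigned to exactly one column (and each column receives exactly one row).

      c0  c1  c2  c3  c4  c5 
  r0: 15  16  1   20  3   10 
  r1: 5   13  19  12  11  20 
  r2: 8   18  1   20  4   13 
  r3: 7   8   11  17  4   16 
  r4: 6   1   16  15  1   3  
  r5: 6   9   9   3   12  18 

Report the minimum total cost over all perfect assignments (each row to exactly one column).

Minimum assignment cost: 23

optimal assignment: row0→col4 (cost 3), row1→col0 (cost 5), row2→col2 (cost 1), row3→col1 (cost 8), row4→col5 (cost 3), row5→col3 (cost 3)
total = 3 + 5 + 1 + 8 + 3 + 3 = 23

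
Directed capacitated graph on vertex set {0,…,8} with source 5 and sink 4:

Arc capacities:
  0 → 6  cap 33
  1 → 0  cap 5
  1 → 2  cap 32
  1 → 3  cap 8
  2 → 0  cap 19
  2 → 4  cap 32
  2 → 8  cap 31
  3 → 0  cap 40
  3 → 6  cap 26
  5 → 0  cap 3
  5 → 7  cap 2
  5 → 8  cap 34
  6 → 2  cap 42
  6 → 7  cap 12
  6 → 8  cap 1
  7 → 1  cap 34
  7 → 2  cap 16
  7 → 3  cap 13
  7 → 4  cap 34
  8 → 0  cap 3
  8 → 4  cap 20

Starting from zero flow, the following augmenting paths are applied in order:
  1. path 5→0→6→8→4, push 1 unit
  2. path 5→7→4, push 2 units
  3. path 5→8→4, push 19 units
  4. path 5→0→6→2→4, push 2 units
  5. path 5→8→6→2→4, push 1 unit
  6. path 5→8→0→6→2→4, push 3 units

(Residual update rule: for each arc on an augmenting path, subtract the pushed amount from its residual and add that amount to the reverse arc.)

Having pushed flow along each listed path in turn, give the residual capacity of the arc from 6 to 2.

after path 1 (5→0→6→8→4, push 1): res(6,2)=42
after path 2 (5→7→4, push 2): res(6,2)=42
after path 3 (5→8→4, push 19): res(6,2)=42
after path 4 (5→0→6→2→4, push 2): res(6,2)=40
after path 5 (5→8→6→2→4, push 1): res(6,2)=39
after path 6 (5→8→0→6→2→4, push 3): res(6,2)=36

Residual capacity of (6,2): 36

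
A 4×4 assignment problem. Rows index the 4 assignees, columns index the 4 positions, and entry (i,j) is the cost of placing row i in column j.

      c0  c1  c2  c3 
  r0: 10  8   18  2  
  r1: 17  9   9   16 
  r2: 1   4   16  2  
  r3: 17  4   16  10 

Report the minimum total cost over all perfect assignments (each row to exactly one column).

optimal assignment: row0→col3 (cost 2), row1→col2 (cost 9), row2→col0 (cost 1), row3→col1 (cost 4)
total = 2 + 9 + 1 + 4 = 16

Minimum assignment cost: 16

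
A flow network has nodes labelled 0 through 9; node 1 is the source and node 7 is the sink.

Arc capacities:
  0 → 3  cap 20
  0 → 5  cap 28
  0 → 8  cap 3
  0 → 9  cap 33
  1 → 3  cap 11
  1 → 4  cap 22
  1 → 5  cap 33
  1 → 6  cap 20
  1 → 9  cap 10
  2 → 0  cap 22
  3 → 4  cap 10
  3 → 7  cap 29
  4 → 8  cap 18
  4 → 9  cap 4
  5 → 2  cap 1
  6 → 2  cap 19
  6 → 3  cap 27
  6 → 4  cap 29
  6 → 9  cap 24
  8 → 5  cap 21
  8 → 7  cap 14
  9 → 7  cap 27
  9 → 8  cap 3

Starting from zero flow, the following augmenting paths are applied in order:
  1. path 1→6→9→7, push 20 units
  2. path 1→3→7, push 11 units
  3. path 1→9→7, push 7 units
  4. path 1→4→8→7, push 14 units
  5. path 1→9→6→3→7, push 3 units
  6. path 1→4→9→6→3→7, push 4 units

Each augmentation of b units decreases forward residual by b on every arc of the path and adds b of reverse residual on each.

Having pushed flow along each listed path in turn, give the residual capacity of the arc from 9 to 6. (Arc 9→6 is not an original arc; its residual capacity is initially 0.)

after path 1 (1→6→9→7, push 20): res(9,6)=20
after path 2 (1→3→7, push 11): res(9,6)=20
after path 3 (1→9→7, push 7): res(9,6)=20
after path 4 (1→4→8→7, push 14): res(9,6)=20
after path 5 (1→9→6→3→7, push 3): res(9,6)=17
after path 6 (1→4→9→6→3→7, push 4): res(9,6)=13

Residual capacity of (9,6): 13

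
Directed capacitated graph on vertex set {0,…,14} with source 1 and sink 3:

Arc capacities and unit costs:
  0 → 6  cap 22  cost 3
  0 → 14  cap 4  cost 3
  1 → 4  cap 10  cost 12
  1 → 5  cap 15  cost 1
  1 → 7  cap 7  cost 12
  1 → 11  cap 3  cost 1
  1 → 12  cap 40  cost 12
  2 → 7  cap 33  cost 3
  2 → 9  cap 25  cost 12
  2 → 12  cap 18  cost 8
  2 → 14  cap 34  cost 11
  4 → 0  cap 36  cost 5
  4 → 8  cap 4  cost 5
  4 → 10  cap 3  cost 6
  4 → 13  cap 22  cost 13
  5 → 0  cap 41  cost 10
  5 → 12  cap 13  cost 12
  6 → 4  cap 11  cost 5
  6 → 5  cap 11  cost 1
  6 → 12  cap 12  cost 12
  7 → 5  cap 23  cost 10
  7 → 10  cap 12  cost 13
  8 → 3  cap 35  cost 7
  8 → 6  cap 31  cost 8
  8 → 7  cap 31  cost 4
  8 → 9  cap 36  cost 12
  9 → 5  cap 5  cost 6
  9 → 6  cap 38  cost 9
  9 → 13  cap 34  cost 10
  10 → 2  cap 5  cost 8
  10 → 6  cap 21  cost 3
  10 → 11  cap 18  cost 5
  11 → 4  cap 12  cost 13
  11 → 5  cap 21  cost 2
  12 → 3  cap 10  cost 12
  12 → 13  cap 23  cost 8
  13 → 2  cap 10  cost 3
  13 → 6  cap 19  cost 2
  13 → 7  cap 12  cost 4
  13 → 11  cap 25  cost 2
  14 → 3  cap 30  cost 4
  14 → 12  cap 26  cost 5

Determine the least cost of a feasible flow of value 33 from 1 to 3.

Minimum cost for 33 units: 1007

shortest-cost path #1: 1→5→0→14→3 push 4 @ unit cost 18 (adds 72)
shortest-cost path #2: 1→4→8→3 push 4 @ unit cost 24 (adds 96)
shortest-cost path #3: 1→12→3 push 10 @ unit cost 24 (adds 240)
shortest-cost path #4: 1→12→13→2→14→3 push 10 @ unit cost 38 (adds 380)
shortest-cost path #5: 1→4→10→2→14→3 push 3 @ unit cost 41 (adds 123)
shortest-cost path #6: 1→7→10→2→14→3 push 2 @ unit cost 48 (adds 96)
total cost = 1007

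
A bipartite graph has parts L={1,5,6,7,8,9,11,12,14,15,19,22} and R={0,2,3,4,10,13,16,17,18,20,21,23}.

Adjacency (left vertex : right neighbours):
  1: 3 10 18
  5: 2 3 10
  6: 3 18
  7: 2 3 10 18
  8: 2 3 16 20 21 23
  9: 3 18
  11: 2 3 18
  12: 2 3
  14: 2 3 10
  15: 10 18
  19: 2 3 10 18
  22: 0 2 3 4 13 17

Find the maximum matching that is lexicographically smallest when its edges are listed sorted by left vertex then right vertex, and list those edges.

|M| = 6 (so the lex-smallest maximum matching has 6 edges)
process left vertices in ascending order; for each, take the smallest-labelled available neighbour that still permits 6 edges overall, or leave it unmatched if none does
lex-smallest matching: {1-3, 5-2, 6-18, 7-10, 8-16, 22-0}

Lex-smallest maximum matching: {(1,3), (5,2), (6,18), (7,10), (8,16), (22,0)}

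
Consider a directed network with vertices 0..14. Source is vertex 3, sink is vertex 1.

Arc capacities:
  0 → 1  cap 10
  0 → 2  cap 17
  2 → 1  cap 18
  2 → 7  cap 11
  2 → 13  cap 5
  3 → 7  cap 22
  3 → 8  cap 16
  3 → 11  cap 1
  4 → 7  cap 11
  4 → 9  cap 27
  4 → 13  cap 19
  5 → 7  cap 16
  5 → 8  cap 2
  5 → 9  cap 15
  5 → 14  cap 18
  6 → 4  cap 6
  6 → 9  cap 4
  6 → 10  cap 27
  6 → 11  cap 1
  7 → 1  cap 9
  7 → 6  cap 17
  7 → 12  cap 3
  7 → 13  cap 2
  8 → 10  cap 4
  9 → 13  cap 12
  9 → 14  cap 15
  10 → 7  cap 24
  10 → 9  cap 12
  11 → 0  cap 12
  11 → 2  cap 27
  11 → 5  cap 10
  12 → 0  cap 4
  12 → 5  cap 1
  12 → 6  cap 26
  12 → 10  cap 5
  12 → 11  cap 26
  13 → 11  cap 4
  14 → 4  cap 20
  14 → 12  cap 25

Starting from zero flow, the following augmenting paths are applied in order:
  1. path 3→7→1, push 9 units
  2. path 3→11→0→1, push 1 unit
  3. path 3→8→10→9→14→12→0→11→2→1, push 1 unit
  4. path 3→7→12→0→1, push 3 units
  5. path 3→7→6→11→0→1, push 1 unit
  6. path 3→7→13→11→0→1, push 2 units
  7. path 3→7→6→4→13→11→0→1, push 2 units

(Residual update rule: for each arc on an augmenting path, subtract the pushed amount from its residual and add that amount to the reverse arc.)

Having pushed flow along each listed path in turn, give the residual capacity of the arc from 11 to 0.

after path 1 (3→7→1, push 9): res(11,0)=12
after path 2 (3→11→0→1, push 1): res(11,0)=11
after path 3 (3→8→10→9→14→12→0→11→2→1, push 1): res(11,0)=12
after path 4 (3→7→12→0→1, push 3): res(11,0)=12
after path 5 (3→7→6→11→0→1, push 1): res(11,0)=11
after path 6 (3→7→13→11→0→1, push 2): res(11,0)=9
after path 7 (3→7→6→4→13→11→0→1, push 2): res(11,0)=7

Residual capacity of (11,0): 7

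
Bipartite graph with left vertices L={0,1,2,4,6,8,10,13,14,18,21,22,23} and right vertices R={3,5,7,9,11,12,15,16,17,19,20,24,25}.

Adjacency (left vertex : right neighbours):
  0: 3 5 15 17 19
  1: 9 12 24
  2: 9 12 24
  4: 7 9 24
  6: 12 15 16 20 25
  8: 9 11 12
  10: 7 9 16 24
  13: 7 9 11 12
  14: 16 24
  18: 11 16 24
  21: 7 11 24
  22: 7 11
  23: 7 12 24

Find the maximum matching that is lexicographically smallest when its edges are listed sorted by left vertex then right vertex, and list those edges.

Lex-smallest maximum matching: {(0,3), (1,9), (2,12), (4,7), (6,15), (8,11), (10,16), (14,24)}

|M| = 8 (so the lex-smallest maximum matching has 8 edges)
process left vertices in ascending order; for each, take the smallest-labelled available neighbour that still permits 8 edges overall, or leave it unmatched if none does
lex-smallest matching: {0-3, 1-9, 2-12, 4-7, 6-15, 8-11, 10-16, 14-24}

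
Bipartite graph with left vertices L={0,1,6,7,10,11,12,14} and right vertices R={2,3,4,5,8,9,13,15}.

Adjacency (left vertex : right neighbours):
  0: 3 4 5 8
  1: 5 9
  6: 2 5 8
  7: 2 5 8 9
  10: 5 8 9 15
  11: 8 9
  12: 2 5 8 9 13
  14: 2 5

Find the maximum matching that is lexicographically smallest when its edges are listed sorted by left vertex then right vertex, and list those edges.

Lex-smallest maximum matching: {(0,3), (1,5), (6,2), (7,8), (10,15), (11,9), (12,13)}

|M| = 7 (so the lex-smallest maximum matching has 7 edges)
process left vertices in ascending order; for each, take the smallest-labelled available neighbour that still permits 7 edges overall, or leave it unmatched if none does
lex-smallest matching: {0-3, 1-5, 6-2, 7-8, 10-15, 11-9, 12-13}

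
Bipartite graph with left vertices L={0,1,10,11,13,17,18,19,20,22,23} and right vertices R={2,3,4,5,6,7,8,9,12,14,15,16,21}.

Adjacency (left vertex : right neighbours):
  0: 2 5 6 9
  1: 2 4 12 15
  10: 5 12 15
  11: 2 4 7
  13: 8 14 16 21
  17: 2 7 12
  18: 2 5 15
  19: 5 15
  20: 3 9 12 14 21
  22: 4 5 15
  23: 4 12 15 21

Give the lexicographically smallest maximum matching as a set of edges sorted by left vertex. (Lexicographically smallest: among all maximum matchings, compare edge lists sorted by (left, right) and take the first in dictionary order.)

|M| = 10 (so the lex-smallest maximum matching has 10 edges)
process left vertices in ascending order; for each, take the smallest-labelled available neighbour that still permits 10 edges overall, or leave it unmatched if none does
lex-smallest matching: {0-6, 1-2, 10-5, 11-7, 13-8, 17-12, 18-15, 20-3, 22-4, 23-21}

Lex-smallest maximum matching: {(0,6), (1,2), (10,5), (11,7), (13,8), (17,12), (18,15), (20,3), (22,4), (23,21)}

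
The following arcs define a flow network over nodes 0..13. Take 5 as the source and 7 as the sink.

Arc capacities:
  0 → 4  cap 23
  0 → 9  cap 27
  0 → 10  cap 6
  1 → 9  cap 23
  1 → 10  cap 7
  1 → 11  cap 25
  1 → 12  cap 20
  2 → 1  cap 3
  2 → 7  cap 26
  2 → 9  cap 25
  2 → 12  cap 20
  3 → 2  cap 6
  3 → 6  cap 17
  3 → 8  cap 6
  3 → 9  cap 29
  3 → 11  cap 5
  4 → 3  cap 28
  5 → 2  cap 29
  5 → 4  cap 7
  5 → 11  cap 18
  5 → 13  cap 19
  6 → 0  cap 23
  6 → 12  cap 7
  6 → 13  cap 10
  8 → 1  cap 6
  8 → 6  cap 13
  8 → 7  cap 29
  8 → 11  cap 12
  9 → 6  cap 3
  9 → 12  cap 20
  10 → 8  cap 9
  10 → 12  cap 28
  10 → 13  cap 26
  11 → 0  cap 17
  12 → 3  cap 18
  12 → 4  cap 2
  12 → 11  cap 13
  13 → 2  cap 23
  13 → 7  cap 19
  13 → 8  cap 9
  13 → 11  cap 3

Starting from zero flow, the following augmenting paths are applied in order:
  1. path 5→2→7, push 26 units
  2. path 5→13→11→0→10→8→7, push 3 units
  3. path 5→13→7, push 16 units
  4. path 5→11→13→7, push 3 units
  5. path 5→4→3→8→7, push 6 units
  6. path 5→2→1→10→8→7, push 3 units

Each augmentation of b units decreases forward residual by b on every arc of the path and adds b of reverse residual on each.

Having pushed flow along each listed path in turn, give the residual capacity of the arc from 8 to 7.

after path 1 (5→2→7, push 26): res(8,7)=29
after path 2 (5→13→11→0→10→8→7, push 3): res(8,7)=26
after path 3 (5→13→7, push 16): res(8,7)=26
after path 4 (5→11→13→7, push 3): res(8,7)=26
after path 5 (5→4→3→8→7, push 6): res(8,7)=20
after path 6 (5→2→1→10→8→7, push 3): res(8,7)=17

Residual capacity of (8,7): 17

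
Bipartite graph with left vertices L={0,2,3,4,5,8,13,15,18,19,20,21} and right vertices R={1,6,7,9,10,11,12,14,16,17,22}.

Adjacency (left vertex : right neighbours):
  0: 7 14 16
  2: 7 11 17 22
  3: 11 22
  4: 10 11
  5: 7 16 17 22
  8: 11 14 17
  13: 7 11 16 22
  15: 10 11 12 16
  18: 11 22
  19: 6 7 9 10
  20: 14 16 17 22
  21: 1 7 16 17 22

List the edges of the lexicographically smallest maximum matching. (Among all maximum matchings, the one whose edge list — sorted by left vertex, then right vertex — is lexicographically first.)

Lex-smallest maximum matching: {(0,7), (2,11), (3,22), (4,10), (5,16), (8,14), (15,12), (19,6), (20,17), (21,1)}

|M| = 10 (so the lex-smallest maximum matching has 10 edges)
process left vertices in ascending order; for each, take the smallest-labelled available neighbour that still permits 10 edges overall, or leave it unmatched if none does
lex-smallest matching: {0-7, 2-11, 3-22, 4-10, 5-16, 8-14, 15-12, 19-6, 20-17, 21-1}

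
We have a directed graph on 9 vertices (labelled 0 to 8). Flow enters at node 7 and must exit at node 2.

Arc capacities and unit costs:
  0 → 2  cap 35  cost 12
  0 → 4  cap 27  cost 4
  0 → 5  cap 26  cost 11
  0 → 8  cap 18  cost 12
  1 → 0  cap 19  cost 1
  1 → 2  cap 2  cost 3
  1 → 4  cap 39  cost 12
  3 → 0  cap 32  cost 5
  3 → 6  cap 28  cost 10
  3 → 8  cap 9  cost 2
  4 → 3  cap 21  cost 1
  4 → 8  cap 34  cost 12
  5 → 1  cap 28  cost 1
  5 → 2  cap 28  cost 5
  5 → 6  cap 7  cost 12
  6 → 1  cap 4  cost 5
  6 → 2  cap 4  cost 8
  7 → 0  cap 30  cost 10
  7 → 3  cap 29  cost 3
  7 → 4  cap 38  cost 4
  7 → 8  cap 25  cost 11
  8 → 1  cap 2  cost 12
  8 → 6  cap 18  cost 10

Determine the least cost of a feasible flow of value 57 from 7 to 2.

shortest-cost path #1: 7→3→0→2 push 29 @ unit cost 20 (adds 580)
shortest-cost path #2: 7→0→2 push 6 @ unit cost 22 (adds 132)
shortest-cost path #3: 7→0→3→8→1→2 push 2 @ unit cost 22 (adds 44)
shortest-cost path #4: 7→0→3→6→2 push 4 @ unit cost 23 (adds 92)
shortest-cost path #5: 7→0→5→2 push 16 @ unit cost 26 (adds 416)
total cost = 1264

Minimum cost for 57 units: 1264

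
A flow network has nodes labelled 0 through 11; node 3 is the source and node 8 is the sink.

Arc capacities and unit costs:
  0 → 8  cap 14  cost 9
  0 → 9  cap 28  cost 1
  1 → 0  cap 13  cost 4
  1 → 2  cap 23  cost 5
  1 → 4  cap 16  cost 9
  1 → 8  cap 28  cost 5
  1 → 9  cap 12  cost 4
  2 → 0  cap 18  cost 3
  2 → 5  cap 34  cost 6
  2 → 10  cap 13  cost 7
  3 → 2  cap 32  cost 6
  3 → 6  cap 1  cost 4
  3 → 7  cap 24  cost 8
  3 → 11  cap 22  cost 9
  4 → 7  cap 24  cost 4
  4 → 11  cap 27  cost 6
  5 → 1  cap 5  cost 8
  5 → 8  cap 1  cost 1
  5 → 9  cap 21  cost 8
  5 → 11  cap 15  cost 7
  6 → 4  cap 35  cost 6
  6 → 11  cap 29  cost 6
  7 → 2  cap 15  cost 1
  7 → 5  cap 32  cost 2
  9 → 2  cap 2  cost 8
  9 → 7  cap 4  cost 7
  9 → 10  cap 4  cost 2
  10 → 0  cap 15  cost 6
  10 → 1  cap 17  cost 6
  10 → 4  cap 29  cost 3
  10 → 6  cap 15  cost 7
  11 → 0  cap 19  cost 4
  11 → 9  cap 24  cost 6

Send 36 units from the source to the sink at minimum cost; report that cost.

shortest-cost path #1: 3→7→5→8 push 1 @ unit cost 11 (adds 11)
shortest-cost path #2: 3→2→0→8 push 14 @ unit cost 18 (adds 252)
shortest-cost path #3: 3→7→5→1→8 push 5 @ unit cost 23 (adds 115)
shortest-cost path #4: 3→2→0→9→10→1→8 push 4 @ unit cost 23 (adds 92)
shortest-cost path #5: 3→2→10→1→8 push 12 @ unit cost 24 (adds 288)
total cost = 758

Minimum cost for 36 units: 758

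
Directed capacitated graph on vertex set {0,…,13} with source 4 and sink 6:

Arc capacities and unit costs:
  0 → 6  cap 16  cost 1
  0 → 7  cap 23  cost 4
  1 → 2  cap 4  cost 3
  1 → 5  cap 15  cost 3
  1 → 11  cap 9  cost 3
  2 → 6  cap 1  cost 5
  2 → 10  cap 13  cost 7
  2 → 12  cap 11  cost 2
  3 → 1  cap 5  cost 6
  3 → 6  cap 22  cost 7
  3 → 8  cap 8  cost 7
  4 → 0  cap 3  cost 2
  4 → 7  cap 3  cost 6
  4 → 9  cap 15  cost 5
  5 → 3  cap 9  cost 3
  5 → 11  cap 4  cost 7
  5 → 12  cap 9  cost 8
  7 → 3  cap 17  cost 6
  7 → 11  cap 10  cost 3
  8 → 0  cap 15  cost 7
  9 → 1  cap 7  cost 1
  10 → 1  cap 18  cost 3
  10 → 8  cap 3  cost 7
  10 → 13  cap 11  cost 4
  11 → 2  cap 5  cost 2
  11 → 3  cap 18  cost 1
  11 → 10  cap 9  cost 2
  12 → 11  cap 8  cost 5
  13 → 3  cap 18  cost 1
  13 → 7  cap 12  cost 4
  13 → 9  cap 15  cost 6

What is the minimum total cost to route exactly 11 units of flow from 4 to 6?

shortest-cost path #1: 4→0→6 push 3 @ unit cost 3 (adds 9)
shortest-cost path #2: 4→9→1→2→6 push 1 @ unit cost 14 (adds 14)
shortest-cost path #3: 4→7→11→3→6 push 3 @ unit cost 17 (adds 51)
shortest-cost path #4: 4→9→1→11→3→6 push 4 @ unit cost 17 (adds 68)
total cost = 142

Minimum cost for 11 units: 142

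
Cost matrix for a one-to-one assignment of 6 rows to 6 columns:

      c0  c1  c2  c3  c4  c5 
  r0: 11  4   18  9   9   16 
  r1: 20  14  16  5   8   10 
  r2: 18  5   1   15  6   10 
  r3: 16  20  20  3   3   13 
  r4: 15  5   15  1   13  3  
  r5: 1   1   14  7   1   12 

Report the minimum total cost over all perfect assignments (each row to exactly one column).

Minimum assignment cost: 17

optimal assignment: row0→col1 (cost 4), row1→col3 (cost 5), row2→col2 (cost 1), row3→col4 (cost 3), row4→col5 (cost 3), row5→col0 (cost 1)
total = 4 + 5 + 1 + 3 + 3 + 1 = 17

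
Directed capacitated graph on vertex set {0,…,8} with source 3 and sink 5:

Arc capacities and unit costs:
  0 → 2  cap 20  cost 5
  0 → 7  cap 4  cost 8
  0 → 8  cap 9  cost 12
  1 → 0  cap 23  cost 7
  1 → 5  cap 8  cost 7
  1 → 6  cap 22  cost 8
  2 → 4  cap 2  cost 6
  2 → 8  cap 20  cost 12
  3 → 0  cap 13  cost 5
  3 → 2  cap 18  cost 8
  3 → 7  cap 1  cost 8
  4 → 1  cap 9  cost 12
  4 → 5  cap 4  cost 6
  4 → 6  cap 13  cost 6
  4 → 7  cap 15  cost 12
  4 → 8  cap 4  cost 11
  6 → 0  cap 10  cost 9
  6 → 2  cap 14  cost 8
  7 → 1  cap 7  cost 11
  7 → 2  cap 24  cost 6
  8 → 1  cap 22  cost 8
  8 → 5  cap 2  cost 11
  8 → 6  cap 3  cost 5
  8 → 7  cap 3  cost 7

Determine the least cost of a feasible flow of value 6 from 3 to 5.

shortest-cost path #1: 3→2→4→5 push 2 @ unit cost 20 (adds 40)
shortest-cost path #2: 3→7→1→5 push 1 @ unit cost 26 (adds 26)
shortest-cost path #3: 3→0→8→5 push 2 @ unit cost 28 (adds 56)
shortest-cost path #4: 3→0→7→1→5 push 1 @ unit cost 31 (adds 31)
total cost = 153

Minimum cost for 6 units: 153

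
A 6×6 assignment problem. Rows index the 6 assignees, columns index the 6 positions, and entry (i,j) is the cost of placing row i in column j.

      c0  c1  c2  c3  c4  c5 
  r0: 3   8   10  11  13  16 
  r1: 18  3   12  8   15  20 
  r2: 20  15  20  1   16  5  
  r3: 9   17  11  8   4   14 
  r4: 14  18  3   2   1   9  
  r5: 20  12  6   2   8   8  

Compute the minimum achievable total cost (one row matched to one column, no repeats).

optimal assignment: row0→col0 (cost 3), row1→col1 (cost 3), row2→col5 (cost 5), row3→col4 (cost 4), row4→col2 (cost 3), row5→col3 (cost 2)
total = 3 + 3 + 5 + 4 + 3 + 2 = 20

Minimum assignment cost: 20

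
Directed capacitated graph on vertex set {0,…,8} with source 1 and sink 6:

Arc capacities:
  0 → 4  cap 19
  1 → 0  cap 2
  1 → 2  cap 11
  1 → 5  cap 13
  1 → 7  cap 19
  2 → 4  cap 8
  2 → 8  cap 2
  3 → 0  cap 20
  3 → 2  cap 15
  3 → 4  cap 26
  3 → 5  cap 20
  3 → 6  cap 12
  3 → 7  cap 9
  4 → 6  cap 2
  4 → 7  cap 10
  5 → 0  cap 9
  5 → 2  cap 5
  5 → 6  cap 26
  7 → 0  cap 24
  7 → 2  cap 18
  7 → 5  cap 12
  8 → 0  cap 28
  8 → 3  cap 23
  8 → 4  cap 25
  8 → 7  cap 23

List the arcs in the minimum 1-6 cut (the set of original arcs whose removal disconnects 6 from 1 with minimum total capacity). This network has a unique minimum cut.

Min-cut arcs: {(1,5), (2,8), (4,6), (7,5)} (total capacity 29)

augment #1: 1→5→6 push 13
augment #2: 1→0→4→6 push 2
augment #3: 1→7→5→6 push 12
augment #4: 1→2→8→3→6 push 2
max flow = 29; residual-reachable set from 1 gives S-side
cut edges (S→T): {(1,5), (2,8), (4,6), (7,5)} total cap 29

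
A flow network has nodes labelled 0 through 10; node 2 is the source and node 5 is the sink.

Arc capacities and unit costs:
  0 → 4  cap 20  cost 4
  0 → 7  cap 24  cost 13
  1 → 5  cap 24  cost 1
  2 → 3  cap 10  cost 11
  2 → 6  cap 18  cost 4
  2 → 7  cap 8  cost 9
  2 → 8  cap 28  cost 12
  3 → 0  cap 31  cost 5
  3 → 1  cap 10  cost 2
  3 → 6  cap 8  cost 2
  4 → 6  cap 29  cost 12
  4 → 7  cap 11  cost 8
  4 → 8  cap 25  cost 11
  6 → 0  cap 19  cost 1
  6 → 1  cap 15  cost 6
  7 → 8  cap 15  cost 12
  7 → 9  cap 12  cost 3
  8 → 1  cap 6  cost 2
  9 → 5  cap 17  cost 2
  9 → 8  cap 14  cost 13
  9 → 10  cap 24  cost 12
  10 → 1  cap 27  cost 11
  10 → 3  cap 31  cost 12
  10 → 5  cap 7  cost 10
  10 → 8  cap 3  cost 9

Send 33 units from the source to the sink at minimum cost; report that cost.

Minimum cost for 33 units: 425

shortest-cost path #1: 2→6→1→5 push 15 @ unit cost 11 (adds 165)
shortest-cost path #2: 2→7→9→5 push 8 @ unit cost 14 (adds 112)
shortest-cost path #3: 2→3→1→5 push 9 @ unit cost 14 (adds 126)
shortest-cost path #4: 2→6→0→4→7→9→5 push 1 @ unit cost 22 (adds 22)
total cost = 425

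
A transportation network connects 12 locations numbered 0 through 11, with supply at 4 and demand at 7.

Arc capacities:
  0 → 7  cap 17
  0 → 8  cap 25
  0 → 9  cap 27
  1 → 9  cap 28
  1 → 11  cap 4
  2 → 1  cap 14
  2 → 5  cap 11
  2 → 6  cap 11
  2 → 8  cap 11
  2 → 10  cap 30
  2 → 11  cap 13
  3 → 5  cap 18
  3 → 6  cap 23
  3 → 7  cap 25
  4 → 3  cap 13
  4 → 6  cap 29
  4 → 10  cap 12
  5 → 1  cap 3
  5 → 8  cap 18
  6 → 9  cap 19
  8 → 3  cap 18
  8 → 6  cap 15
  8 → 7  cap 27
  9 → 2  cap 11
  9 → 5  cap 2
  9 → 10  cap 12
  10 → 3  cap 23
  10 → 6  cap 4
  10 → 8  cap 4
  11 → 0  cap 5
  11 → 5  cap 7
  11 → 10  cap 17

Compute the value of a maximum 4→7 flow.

augment #1: 4→3→7 bottleneck 13, total now 13
augment #2: 4→10→3→7 bottleneck 12, total now 25
augment #3: 4→6→9→2→8→7 bottleneck 11, total now 36
augment #4: 4→6→9→5→8→7 bottleneck 2, total now 38
augment #5: 4→6→9→10→8→7 bottleneck 4, total now 42
augment #6: 4→6→9→10→3→5→8→7 bottleneck 2, total now 44

Maximum flow value: 44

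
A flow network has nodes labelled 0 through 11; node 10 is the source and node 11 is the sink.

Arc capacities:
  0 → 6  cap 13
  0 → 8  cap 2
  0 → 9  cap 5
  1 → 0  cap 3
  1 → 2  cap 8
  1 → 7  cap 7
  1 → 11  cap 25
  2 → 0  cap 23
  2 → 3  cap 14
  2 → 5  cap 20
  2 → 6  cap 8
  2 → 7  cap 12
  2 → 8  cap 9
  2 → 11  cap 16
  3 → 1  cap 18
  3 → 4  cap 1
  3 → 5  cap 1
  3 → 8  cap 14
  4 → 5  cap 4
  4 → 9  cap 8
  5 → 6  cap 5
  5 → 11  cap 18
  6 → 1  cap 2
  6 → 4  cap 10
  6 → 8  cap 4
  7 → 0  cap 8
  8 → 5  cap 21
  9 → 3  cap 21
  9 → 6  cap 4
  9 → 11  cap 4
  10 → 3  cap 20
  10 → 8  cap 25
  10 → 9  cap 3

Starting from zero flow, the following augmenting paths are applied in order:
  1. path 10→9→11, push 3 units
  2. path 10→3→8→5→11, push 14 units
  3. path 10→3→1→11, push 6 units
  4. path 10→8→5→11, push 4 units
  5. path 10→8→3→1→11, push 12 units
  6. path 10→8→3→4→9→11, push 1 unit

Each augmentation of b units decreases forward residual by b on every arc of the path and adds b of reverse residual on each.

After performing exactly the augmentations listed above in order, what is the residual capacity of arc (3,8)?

Residual capacity of (3,8): 13

after path 1 (10→9→11, push 3): res(3,8)=14
after path 2 (10→3→8→5→11, push 14): res(3,8)=0
after path 3 (10→3→1→11, push 6): res(3,8)=0
after path 4 (10→8→5→11, push 4): res(3,8)=0
after path 5 (10→8→3→1→11, push 12): res(3,8)=12
after path 6 (10→8→3→4→9→11, push 1): res(3,8)=13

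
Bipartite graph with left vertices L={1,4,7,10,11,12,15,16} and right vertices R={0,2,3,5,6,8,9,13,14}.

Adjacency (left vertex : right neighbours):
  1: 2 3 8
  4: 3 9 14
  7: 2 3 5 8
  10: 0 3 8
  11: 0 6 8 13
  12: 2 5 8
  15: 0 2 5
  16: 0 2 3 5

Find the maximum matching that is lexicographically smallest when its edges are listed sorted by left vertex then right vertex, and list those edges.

Lex-smallest maximum matching: {(1,2), (4,9), (7,3), (10,0), (11,6), (12,8), (15,5)}

|M| = 7 (so the lex-smallest maximum matching has 7 edges)
process left vertices in ascending order; for each, take the smallest-labelled available neighbour that still permits 7 edges overall, or leave it unmatched if none does
lex-smallest matching: {1-2, 4-9, 7-3, 10-0, 11-6, 12-8, 15-5}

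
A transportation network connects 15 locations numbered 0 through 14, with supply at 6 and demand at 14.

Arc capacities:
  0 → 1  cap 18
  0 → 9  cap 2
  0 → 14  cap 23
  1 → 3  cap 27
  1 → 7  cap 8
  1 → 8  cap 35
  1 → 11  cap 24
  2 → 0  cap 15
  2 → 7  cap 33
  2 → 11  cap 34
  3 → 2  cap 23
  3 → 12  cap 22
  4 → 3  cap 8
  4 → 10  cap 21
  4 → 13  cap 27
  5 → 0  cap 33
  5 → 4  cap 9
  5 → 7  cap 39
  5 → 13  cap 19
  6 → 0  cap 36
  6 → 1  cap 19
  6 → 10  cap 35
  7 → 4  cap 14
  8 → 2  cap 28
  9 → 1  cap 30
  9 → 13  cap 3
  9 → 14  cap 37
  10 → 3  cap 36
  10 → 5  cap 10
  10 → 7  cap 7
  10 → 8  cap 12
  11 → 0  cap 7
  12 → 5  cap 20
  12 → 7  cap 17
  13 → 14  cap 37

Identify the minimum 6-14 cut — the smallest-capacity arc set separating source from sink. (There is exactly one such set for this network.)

Min-cut arcs: {(0,9), (0,14), (13,14)} (total capacity 62)

augment #1: 6→0→14 push 23
augment #2: 6→0→9→14 push 2
augment #3: 6→10→5→13→14 push 10
augment #4: 6→1→7→4→13→14 push 8
augment #5: 6→10→7→4→13→14 push 6
augment #6: 6→1→3→12→5→13→14 push 9
augment #7: 6→1→3→12→5→4→13→14 push 2
augment #8: 6→10→3→12→5→4→13→14 push 2
max flow = 62; residual-reachable set from 6 gives S-side
cut edges (S→T): {(0,9), (0,14), (13,14)} total cap 62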